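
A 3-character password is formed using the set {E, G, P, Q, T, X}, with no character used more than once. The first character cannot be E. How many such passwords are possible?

The first character has 6−1 = 5 choices (anything except E).
The remaining 2 characters are filled from the other 5 symbols without repetition: 5 × 4 = 20.
Total: 5 × 20 = 100.

100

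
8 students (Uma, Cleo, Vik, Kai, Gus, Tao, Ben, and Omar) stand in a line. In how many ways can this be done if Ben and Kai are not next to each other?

30240

Of the 8! = 40320 arrangements, those with Ben and Kai adjacent number 2 × 7! = 10080 (treat the pair as a block with 2 internal orders).
Complementary counting: 40320 − 10080 = 30240.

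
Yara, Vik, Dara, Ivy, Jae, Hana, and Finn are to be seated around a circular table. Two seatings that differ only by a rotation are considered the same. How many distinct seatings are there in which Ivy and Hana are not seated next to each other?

All circular seatings of 7 people number (6)! = 720.
Those with Ivy next to Hana: fuse the pair into one unit and seat 6 units around a circle — 2·(5)! = 240.
Subtracting, 720 − 240 = 480.

480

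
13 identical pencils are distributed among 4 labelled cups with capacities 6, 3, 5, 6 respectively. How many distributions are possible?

By stars and bars, unrestricted non-negative solutions to x_1+…+x_4 = 13 number C(13+3,3) = 560.
Subtract solutions that violate a single cap (substitute x_i' = x_i − (cap_i+1)): x_1 ≥ 7 gives C(9,3) = 84; x_2 ≥ 4 gives C(12,3) = 220; x_3 ≥ 6 gives C(10,3) = 120; x_4 ≥ 7 gives C(9,3) = 84. Together 508.
Add back pairs where two caps are both exceeded: 10 + 1 + 0 + 20 + 10 + 1 = 42.
By inclusion–exclusion the count is 560 − 508 + 42 = 94.

94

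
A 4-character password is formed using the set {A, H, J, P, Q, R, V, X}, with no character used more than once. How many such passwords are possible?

1680

With no repetition, fill the 4 characters in order: 8 choices, then 7, down to 5.
8 × 7 × 6 × 5 = 1680.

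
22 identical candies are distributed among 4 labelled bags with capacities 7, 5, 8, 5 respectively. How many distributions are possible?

20

By stars and bars, unrestricted non-negative solutions to x_1+…+x_4 = 22 number C(22+3,3) = 2300.
Subtract solutions that violate a single cap (substitute x_i' = x_i − (cap_i+1)): x_1 ≥ 8 gives C(17,3) = 680; x_2 ≥ 6 gives C(19,3) = 969; x_3 ≥ 9 gives C(16,3) = 560; x_4 ≥ 6 gives C(19,3) = 969. Together 3178.
Add back pairs where two caps are both exceeded: 165 + 56 + 165 + 120 + 286 + 120 = 912.
Subtract triples: 0 + 10 + 0 + 4 = 14.
By inclusion–exclusion the count is 2300 − 3178 + 912 − 14 = 20.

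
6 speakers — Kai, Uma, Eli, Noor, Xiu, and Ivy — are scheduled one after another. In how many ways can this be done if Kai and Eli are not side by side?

There are 6! = 720 arrangements in all. If Kai and Eli are adjacent, merging them into one block gives 2·(5)! = 240 arrangements.
Complementary counting: 720 − 240 = 480.

480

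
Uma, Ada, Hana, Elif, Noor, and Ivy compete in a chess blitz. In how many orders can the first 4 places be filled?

This is an ordered selection of 4 from 6: P(6,4).
That gives 6 × 5 × 4 × 3 = 360.

360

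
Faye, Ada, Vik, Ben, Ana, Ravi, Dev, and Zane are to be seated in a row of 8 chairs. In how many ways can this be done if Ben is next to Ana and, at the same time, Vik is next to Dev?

2880

Treat {Ben,Ana} as one block (2 orders) and {Vik,Dev} as another (2 orders).
That leaves 6 units to arrange: 2 × 2 × 6! = 4 × 720 = 2880.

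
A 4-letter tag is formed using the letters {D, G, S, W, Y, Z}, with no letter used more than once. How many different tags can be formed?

360

This is a permutation of 4 out of 6: P(6,4) = 6!/2!.
That product is 6 × 5 × 4 × 3 = 360.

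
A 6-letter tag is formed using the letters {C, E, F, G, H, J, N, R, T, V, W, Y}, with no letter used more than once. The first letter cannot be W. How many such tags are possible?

609840

The first letter has 12−1 = 11 choices (anything except W).
The remaining 5 letters are filled from the other 11 symbols without repetition: 11 × 10 × 9 × 8 × 7 = 55440.
Total: 11 × 55440 = 609840.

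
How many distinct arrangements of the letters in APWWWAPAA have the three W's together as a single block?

Treat the 3 copies of W as a single block. The multiset to arrange is then {WWW, A, A, A, A, P, P}, 7 items in all.
That gives (7)!/(4!·2!) = 105 arrangements.

105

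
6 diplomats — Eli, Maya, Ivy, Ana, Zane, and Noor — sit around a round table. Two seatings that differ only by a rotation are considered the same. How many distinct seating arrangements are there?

120

Fix one person's seat to break rotational symmetry; the remaining 5 people can be arranged in (5)! = 120 ways.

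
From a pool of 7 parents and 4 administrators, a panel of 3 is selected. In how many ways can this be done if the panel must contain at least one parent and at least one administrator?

Unrestricted: C(11,3) = 165 ways to pick any 3 of the 11.
Subtract selections that omit an entire group: no parents → C(4,3) = 4; no administrators → C(7,3) = 35.
Both groups omitted at once is impossible, so 165 − 39 = 126.

126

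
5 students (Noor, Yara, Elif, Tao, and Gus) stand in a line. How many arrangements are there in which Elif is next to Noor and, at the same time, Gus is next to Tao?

Treat {Elif,Noor} as one block (2 orders) and {Gus,Tao} as another (2 orders).
That leaves 3 units to arrange: 2 × 2 × 3! = 4 × 6 = 24.

24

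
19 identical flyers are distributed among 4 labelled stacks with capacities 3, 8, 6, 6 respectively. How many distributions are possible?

Ignoring the caps, the number of non-negative solutions to x_1+…+x_4 = 19 is C(22,3) = 1540.
Subtract solutions that violate a single cap (substitute x_i' = x_i − (cap_i+1)): x_1 ≥ 4 gives C(18,3) = 816; x_2 ≥ 9 gives C(13,3) = 286; x_3 ≥ 7 gives C(15,3) = 455; x_4 ≥ 7 gives C(15,3) = 455. Together 2012.
Add back pairs where two caps are both exceeded: 84 + 165 + 165 + 20 + 20 + 56 = 510.
Subtract triples: 0 + 0 + 4 + 0 = 4.
By inclusion–exclusion the count is 1540 − 2012 + 510 − 4 = 34.

34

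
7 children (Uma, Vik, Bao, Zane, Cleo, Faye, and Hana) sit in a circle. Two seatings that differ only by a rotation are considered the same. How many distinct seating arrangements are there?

720

Around a circle, 7 distinct people have 7!/7 = (6)! = 720 rotationally distinct seatings.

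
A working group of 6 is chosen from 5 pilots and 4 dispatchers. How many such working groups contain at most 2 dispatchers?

34

Split by how many dispatchers are chosen (0 through 2).
Sum: C(4,0)·C(5,6) + C(4,1)·C(5,5) + C(4,2)·C(5,4) = 0 + 4 + 30 = 34.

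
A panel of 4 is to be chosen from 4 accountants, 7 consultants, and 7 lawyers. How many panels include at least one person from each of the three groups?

1470

Total 4-person selections from all 18: C(18,4) = 3060.
Selections missing a whole group: no accountants → C(14,4) = 1001; no consultants → C(11,4) = 330; no lawyers → C(11,4) = 330.
Add back selections omitting two groups (i.e. drawn from a single group): C(4,4) + C(7,4) + C(7,4) = 71.
By inclusion–exclusion: 3060 − 1661 + 71 = 1470.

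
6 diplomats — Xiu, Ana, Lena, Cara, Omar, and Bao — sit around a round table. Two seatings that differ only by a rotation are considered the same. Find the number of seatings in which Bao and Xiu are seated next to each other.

Treat {Bao, Xiu} as one unit (2 internal orders) and seat the resulting 5 units around the table: (4)! circular arrangements.
So 2 × (4)! = 2 × 24 = 48.

48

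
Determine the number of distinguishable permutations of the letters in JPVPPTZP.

1680

JPVPPTZP has 8 letters with P appearing 4 times.
Dividing 8! = 40320 by 4! = 24 for the repeated letters gives 1680.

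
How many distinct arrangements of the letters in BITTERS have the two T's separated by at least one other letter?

1800

Total arrangements of BITTERS: 7!/(2!) = 2520.
If the two T's are adjacent, glue them into one block, leaving 6 items to arrange: (6)! = 720 ways.
Subtracting, 2520 − 720 = 1800 arrangements keep the T's apart.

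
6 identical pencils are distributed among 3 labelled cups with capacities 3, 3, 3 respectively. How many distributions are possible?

By stars and bars, unrestricted non-negative solutions to x_1+…+x_3 = 6 number C(6+2,2) = 28.
Subtract solutions that violate a single cap (substitute x_i' = x_i − (cap_i+1)): x_1 ≥ 4 gives C(4,2) = 6; x_2 ≥ 4 gives C(4,2) = 6; x_3 ≥ 4 gives C(4,2) = 6. Together 18.
No two caps can be exceeded simultaneously, so the pair terms are all 0.
By inclusion–exclusion the count is 28 − 18 + 0 = 10.

10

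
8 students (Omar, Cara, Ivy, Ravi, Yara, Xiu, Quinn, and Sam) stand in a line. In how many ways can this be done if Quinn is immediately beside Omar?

10080

Treat {Quinn, Omar} as a single unit. There are 7 units to order, and the pair itself can be ordered 2 ways.
That gives 2 × 7! = 2 × 5040 = 10080.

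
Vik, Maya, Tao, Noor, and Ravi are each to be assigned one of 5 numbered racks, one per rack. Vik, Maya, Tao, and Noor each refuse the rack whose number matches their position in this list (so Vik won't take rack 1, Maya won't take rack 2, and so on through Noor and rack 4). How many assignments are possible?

Let Aᵢ (for 1 ≤ i ≤ 4) be the placements that put person i in their forbidden rack. Any j of these fix j positions, leaving (5−j)! ways to fill the rest, and there are C(4,j) ways to pick which j.
By inclusion–exclusion, the number of valid placements is Σ_{j=0}^{4} (−1)^j C(4,j)·(5−j)!.
Computing: 120 − 96 + 36 − 8 + 1 = 53.

53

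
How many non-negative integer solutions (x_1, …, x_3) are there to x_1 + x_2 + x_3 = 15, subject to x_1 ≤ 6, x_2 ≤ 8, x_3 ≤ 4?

10

Without the upper bounds there are C(17,2) = 136 ways to split 15 among 3 variables.
Subtract solutions that violate a single cap (substitute x_i' = x_i − (cap_i+1)): x_1 ≥ 7 gives C(10,2) = 45; x_2 ≥ 9 gives C(8,2) = 28; x_3 ≥ 5 gives C(12,2) = 66. Together 139.
Add back pairs where two caps are both exceeded: 0 + 10 + 3 = 13.
By inclusion–exclusion the count is 136 − 139 + 13 = 10.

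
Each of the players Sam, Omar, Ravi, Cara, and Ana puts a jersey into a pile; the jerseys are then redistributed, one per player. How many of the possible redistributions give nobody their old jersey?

Let Aᵢ be the assignments in which player i gets their old jersey. We want the size of the complement of A₁∪…∪A_5.
By inclusion–exclusion this is Σ_{j=0}^{5} (−1)^j C(5,j)·(5−j)!.
Computing: 120 − 120 + 60 − 20 + 5 − 1 = 44.

44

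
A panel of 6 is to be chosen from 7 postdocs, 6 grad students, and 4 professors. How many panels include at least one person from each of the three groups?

With no constraint there are C(17,6) = 12376 possible selections.
Subtract selections that omit an entire group: no postdocs → C(10,6) = 210; no grad students → C(11,6) = 462; no professors → C(13,6) = 1716.
Add back selections omitting two groups (i.e. drawn from a single group): C(7,6) + C(6,6) + C(4,6) = 8.
By inclusion–exclusion: 12376 − 2388 + 8 = 9996.

9996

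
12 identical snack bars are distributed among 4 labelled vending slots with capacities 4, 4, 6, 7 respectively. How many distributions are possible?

136

By stars and bars, unrestricted non-negative solutions to x_1+…+x_4 = 12 number C(12+3,3) = 455.
Subtract solutions that violate a single cap (substitute x_i' = x_i − (cap_i+1)): x_1 ≥ 5 gives C(10,3) = 120; x_2 ≥ 5 gives C(10,3) = 120; x_3 ≥ 7 gives C(8,3) = 56; x_4 ≥ 8 gives C(7,3) = 35. Together 331.
Add back pairs where two caps are both exceeded: 10 + 1 + 0 + 1 + 0 + 0 = 12.
By inclusion–exclusion the count is 455 − 331 + 12 = 136.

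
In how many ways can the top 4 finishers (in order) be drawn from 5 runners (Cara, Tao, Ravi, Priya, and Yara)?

120

This is an ordered selection of 4 from 5: P(5,4).
That gives 5 × 4 × 3 × 2 = 120.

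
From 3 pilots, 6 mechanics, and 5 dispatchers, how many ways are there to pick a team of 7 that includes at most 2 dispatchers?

Split by how many dispatchers are chosen (0 through 2).
Sum: C(5,0)·C(9,7) + C(5,1)·C(9,6) + C(5,2)·C(9,5) = 36 + 420 + 1260 = 1716.

1716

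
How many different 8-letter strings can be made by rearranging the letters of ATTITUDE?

The 8 letters of ATTITUDE have repeats: T appearing 3 times.
Dividing 8! = 40320 by 3! = 6 for the repeated letters gives 6720.

6720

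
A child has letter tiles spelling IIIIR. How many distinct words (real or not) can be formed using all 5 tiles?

5

The 5 letters of IIIIR have repeats: I appearing 4 times.
So there are 5! / (4!) = 5 distinguishable arrangements.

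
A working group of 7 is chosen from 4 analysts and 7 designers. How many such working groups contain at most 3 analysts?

295

Split by how many analysts are chosen (0 through 3).
Sum: C(4,0)·C(7,7) + C(4,1)·C(7,6) + C(4,2)·C(7,5) + C(4,3)·C(7,4) = 1 + 28 + 126 + 140 = 295.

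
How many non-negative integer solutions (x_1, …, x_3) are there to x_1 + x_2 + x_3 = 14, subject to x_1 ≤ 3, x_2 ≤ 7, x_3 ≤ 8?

Without the upper bounds there are C(16,2) = 120 ways to split 14 among 3 variables.
Subtract solutions that violate a single cap (substitute x_i' = x_i − (cap_i+1)): x_1 ≥ 4 gives C(12,2) = 66; x_2 ≥ 8 gives C(8,2) = 28; x_3 ≥ 9 gives C(7,2) = 21. Together 115.
Add back pairs where two caps are both exceeded: 6 + 3 + 0 = 9.
By inclusion–exclusion the count is 120 − 115 + 9 = 14.

14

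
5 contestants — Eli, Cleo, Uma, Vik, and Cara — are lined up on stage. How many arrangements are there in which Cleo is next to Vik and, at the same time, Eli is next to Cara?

24

Treat {Cleo,Vik} as one block (2 orders) and {Eli,Cara} as another (2 orders).
That leaves 3 units to arrange: 2 × 2 × 3! = 4 × 6 = 24.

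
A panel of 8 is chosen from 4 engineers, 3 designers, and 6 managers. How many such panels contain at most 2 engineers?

657

Split by how many engineers are chosen (0 through 2).
Sum: C(4,0)·C(9,8) + C(4,1)·C(9,7) + C(4,2)·C(9,6) = 9 + 144 + 504 = 657.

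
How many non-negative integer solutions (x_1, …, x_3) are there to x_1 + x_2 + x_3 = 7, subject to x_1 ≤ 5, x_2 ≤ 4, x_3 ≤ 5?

24

Without the upper bounds there are C(9,2) = 36 ways to split 7 among 3 variables.
Subtract solutions that violate a single cap (substitute x_i' = x_i − (cap_i+1)): x_1 ≥ 6 gives C(3,2) = 3; x_2 ≥ 5 gives C(4,2) = 6; x_3 ≥ 6 gives C(3,2) = 3. Together 12.
No two caps can be exceeded simultaneously, so the pair terms are all 0.
By inclusion–exclusion the count is 36 − 12 + 0 = 24.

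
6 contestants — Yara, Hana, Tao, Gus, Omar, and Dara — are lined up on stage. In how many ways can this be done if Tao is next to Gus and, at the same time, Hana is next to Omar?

96

Treat {Tao,Gus} as one block (2 orders) and {Hana,Omar} as another (2 orders).
That leaves 4 units to arrange: 2 × 2 × 4! = 4 × 24 = 96.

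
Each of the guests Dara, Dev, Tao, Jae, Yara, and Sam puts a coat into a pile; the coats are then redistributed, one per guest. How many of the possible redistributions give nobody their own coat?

265

This is the derangement count D_6: permutations of 6 items with no fixed point.
By inclusion–exclusion this is Σ_{j=0}^{6} (−1)^j C(6,j)·(6−j)!.
Computing: 720 − 720 + 360 − 120 + 30 − 6 + 1 = 265.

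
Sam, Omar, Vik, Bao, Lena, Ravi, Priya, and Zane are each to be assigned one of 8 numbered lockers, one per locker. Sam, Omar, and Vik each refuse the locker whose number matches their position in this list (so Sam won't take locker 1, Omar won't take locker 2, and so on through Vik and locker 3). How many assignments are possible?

27240

Let Aᵢ (for i ∈ {1, 2, 3}) be the placements that put person i in their forbidden locker. Any j of these fix j positions, leaving (8−j)! ways to fill the rest, and there are C(3,j) ways to pick which j.
By inclusion–exclusion, the number of valid placements is Σ_{j=0}^{3} (−1)^j C(3,j)·(8−j)!.
Computing: 40320 − 15120 + 2160 − 120 = 27240.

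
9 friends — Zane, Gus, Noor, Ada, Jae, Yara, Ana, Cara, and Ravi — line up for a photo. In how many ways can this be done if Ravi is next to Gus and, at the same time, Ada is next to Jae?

20160

Treat {Ravi,Gus} as one block (2 orders) and {Ada,Jae} as another (2 orders).
That leaves 7 units to arrange: 2 × 2 × 7! = 4 × 5040 = 20160.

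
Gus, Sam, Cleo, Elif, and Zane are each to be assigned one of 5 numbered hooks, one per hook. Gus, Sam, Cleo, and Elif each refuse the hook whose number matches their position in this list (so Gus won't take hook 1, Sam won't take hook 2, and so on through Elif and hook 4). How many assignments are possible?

53

Let Aᵢ (for 1 ≤ i ≤ 4) be the placements that put person i in their forbidden hook. Any j of these fix j positions, leaving (5−j)! ways to fill the rest, and there are C(4,j) ways to pick which j.
By inclusion–exclusion, the number of valid placements is Σ_{j=0}^{4} (−1)^j C(4,j)·(5−j)!.
Computing: 120 − 96 + 36 − 8 + 1 = 53.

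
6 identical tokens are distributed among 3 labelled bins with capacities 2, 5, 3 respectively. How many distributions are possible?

Ignoring the caps, the number of non-negative solutions to x_1+…+x_3 = 6 is C(8,2) = 28.
Subtract solutions that violate a single cap (substitute x_i' = x_i − (cap_i+1)): x_1 ≥ 3 gives C(5,2) = 10; x_2 ≥ 6 gives C(2,2) = 1; x_3 ≥ 4 gives C(4,2) = 6. Together 17.
No two caps can be exceeded simultaneously, so the pair terms are all 0.
By inclusion–exclusion the count is 28 − 17 + 0 = 11.

11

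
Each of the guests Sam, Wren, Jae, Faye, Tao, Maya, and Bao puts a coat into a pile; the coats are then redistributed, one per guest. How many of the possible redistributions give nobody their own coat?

Let Aᵢ be the assignments in which guest i gets their own coat. We want the size of the complement of A₁∪…∪A_7.
By inclusion–exclusion this is Σ_{j=0}^{7} (−1)^j C(7,j)·(7−j)!.
Computing: 5040 − 5040 + 2520 − 840 + 210 − 42 + 7 − 1 = 1854.

1854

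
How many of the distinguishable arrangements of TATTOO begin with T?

Fix T in the first position and arrange the remaining 5 letters.
Those 5 letters have O appearing twice and T appearing twice, giving (5)!/(2!·2!) = 30.

30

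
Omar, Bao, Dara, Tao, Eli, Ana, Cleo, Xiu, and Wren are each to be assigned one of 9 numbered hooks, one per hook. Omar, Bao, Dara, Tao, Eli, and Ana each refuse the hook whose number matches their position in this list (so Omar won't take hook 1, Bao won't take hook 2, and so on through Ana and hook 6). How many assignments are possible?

Let Aᵢ (for 1 ≤ i ≤ 6) be the placements that put person i in their forbidden hook. Any j of these fix j positions, leaving (9−j)! ways to fill the rest, and there are C(6,j) ways to pick which j.
By inclusion–exclusion, the number of valid placements is Σ_{j=0}^{6} (−1)^j C(6,j)·(9−j)!.
Computing: 362880 − 241920 + 75600 − 14400 + 1800 − 144 + 6 = 183822.

183822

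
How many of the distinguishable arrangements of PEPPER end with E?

20

Fix E in the last position and arrange the remaining 5 letters.
Those 5 letters have P appearing 3 times, giving (5)!/(3!) = 20.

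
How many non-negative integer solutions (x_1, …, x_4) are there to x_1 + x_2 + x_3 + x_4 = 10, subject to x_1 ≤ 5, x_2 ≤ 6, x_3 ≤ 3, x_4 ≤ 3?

Without the upper bounds there are C(13,3) = 286 ways to split 10 among 4 variables.
Subtract solutions that violate a single cap (substitute x_i' = x_i − (cap_i+1)): x_1 ≥ 6 gives C(7,3) = 35; x_2 ≥ 7 gives C(6,3) = 20; x_3 ≥ 4 gives C(9,3) = 84; x_4 ≥ 4 gives C(9,3) = 84. Together 223.
Add back pairs where two caps are both exceeded: 0 + 1 + 1 + 0 + 0 + 10 = 12.
By inclusion–exclusion the count is 286 − 223 + 12 = 75.

75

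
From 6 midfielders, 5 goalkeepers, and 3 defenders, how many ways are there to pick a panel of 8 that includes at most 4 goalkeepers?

Split by how many goalkeepers are chosen (0 through 4).
Sum: C(5,0)·C(9,8) + C(5,1)·C(9,7) + C(5,2)·C(9,6) + C(5,3)·C(9,5) + C(5,4)·C(9,4) = 9 + 180 + 840 + 1260 + 630 = 2919.

2919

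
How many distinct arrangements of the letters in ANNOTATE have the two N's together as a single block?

1260

Treat the 2 copies of N as a single block. The multiset to arrange is then {NN, A, A, E, O, T, T}, 7 items in all.
That gives (7)!/(2!·2!) = 1260 arrangements.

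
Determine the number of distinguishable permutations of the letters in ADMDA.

30

The 5 letters of ADMDA have repeats: A appearing twice and D appearing twice.
So there are 5! / (2!·2!) = 30 distinguishable arrangements.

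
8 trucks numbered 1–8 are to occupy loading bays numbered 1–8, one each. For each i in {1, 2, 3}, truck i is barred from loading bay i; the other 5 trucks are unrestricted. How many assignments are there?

27240

Let Aᵢ (for i ∈ {1, 2, 3}) be the placements that put truck i in its forbidden loading bay. Any j of these fix j positions, leaving (8−j)! ways to fill the rest, and there are C(3,j) ways to pick which j.
By inclusion–exclusion, the number of valid placements is Σ_{j=0}^{3} (−1)^j C(3,j)·(8−j)!.
Computing: 40320 − 15120 + 2160 − 120 = 27240.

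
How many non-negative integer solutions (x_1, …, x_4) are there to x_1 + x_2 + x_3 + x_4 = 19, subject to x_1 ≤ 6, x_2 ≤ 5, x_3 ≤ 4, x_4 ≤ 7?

Without the upper bounds there are C(22,3) = 1540 ways to split 19 among 4 variables.
Subtract solutions that violate a single cap (substitute x_i' = x_i − (cap_i+1)): x_1 ≥ 7 gives C(15,3) = 455; x_2 ≥ 6 gives C(16,3) = 560; x_3 ≥ 5 gives C(17,3) = 680; x_4 ≥ 8 gives C(14,3) = 364. Together 2059.
Add back pairs where two caps are both exceeded: 84 + 120 + 35 + 165 + 56 + 84 = 544.
Subtract triples: 4 + 0 + 0 + 1 = 5.
By inclusion–exclusion the count is 1540 − 2059 + 544 − 5 = 20.

20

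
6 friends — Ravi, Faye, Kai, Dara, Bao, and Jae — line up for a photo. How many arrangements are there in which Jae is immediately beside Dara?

240

Treat {Jae, Dara} as a single unit. There are 5 units to order, and the pair itself can be ordered 2 ways.
That gives 2 × 5! = 2 × 120 = 240.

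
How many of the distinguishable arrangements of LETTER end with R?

30

With the last slot taken by R, it remains to arrange the other 5 letters (LETTE).
Those 5 letters have E appearing twice and T appearing twice, giving (5)!/(2!·2!) = 30.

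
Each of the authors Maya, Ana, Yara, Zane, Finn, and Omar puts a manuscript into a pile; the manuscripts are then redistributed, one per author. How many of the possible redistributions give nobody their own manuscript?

265

Count assignments avoiding every fixed point. For any j of the 6 authors fixed to their own manuscript, the other 6−j can be arranged in (6−j)! ways.
By inclusion–exclusion this is Σ_{j=0}^{6} (−1)^j C(6,j)·(6−j)!.
Computing: 720 − 720 + 360 − 120 + 30 − 6 + 1 = 265.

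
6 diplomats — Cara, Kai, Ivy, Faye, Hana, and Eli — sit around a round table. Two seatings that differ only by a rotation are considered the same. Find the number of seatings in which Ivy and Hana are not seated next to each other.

Without the restriction there are (5)! = 120 seatings.
Seatings with Ivy beside Hana: treat them as a block with 2 internal orders, giving 2 × (4)! = 48.
Subtracting, 120 − 48 = 72.

72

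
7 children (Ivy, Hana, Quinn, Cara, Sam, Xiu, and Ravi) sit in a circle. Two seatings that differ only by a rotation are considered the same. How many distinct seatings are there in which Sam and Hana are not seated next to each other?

480

Without the restriction there are (6)! = 720 seatings.
Seatings with Sam beside Hana: treat them as a block with 2 internal orders, giving 2 × (5)! = 240.
Subtracting, 720 − 240 = 480.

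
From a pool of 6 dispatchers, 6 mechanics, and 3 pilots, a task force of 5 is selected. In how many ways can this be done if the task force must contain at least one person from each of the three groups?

Total 5-person selections from all 15: C(15,5) = 3003.
Selections missing a whole group: no dispatchers → C(9,5) = 126; no mechanics → C(9,5) = 126; no pilots → C(12,5) = 792.
Add back selections omitting two groups (i.e. drawn from a single group): C(6,5) + C(6,5) + C(3,5) = 12.
By inclusion–exclusion: 3003 − 1044 + 12 = 1971.

1971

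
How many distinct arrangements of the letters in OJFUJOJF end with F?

420

Fix F in the last position and arrange the remaining 7 letters.
Those 7 letters have J appearing 3 times and O appearing twice, giving (7)!/(3!·2!) = 420.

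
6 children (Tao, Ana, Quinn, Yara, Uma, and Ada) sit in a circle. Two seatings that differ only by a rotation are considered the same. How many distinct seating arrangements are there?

120

Fix one person's seat to break rotational symmetry; the remaining 5 people can be arranged in (5)! = 120 ways.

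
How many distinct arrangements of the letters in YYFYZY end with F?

Fix F in the last position and arrange the remaining 5 letters.
Those 5 letters have Y appearing 4 times, giving (5)!/(4!) = 5.

5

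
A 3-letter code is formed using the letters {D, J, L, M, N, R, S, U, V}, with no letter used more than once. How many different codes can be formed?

Choose and order 3 of the 9 symbols: the first letter has 9 options, the next 8, then 7.
That product is 9 × 8 × 7 = 504.

504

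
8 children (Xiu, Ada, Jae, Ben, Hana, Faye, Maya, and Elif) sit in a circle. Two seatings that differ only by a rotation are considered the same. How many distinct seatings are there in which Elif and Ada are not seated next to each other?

Without the restriction there are (7)! = 5040 seatings.
Those with Elif next to Ada: fuse the pair into one unit and seat 7 units around a circle — 2·(6)! = 1440.
Subtracting, 5040 − 1440 = 3600.

3600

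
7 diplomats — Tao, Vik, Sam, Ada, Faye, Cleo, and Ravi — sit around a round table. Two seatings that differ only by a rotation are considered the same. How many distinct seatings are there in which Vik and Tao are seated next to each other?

Treat {Vik, Tao} as one unit (2 internal orders) and seat the resulting 6 units around the table: (5)! circular arrangements.
So 2 × (5)! = 2 × 120 = 240.

240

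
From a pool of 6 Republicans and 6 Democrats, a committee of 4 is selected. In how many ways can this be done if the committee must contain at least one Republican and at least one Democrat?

465

With no constraint there are C(12,4) = 495 possible selections.
Selections missing a whole group: no Republicans → C(6,4) = 15; no Democrats → C(6,4) = 15.
Both groups omitted at once is impossible, so 495 − 30 = 465.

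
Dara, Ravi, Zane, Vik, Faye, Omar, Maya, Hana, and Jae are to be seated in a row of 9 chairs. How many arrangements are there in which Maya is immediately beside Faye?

80640

Place the 7 others and the Maya-Faye pair as 8 objects in a line; the pair has 2 internal arrangements.
So the count is 2·(8)! = 80640.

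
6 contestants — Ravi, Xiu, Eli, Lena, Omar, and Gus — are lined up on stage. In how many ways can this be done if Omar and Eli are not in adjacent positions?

Of the 6! = 720 arrangements, those with Omar and Eli adjacent number 2 × 5! = 240 (treat the pair as a block with 2 internal orders).
So 720 − 240 = 480 arrangements keep them apart.

480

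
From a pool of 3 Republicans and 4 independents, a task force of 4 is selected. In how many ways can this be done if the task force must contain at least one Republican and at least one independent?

34

With no constraint there are C(7,4) = 35 possible selections.
Subtract selections that omit an entire group: no Republicans → C(4,4) = 1; no independents → C(3,4) = 0.
Both groups omitted at once is impossible, so 35 − 1 = 34.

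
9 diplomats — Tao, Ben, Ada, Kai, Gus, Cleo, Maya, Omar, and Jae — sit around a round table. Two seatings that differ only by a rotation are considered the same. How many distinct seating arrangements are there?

40320

Fix one person's seat to break rotational symmetry; the remaining 8 people can be arranged in (8)! = 40320 ways.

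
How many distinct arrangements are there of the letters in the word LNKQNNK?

420

The 7 letters of LNKQNNK have repeats: K appearing twice and N appearing 3 times.
The number of distinct arrangements is 7!/(3!·2!) = 5040/12 = 420.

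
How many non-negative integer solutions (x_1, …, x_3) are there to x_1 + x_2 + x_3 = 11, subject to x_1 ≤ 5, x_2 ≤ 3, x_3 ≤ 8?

18

By stars and bars, unrestricted non-negative solutions to x_1+…+x_3 = 11 number C(11+2,2) = 78.
Subtract solutions that violate a single cap (substitute x_i' = x_i − (cap_i+1)): x_1 ≥ 6 gives C(7,2) = 21; x_2 ≥ 4 gives C(9,2) = 36; x_3 ≥ 9 gives C(4,2) = 6. Together 63.
Add back pairs where two caps are both exceeded: 3 + 0 + 0 = 3.
By inclusion–exclusion the count is 78 − 63 + 3 = 18.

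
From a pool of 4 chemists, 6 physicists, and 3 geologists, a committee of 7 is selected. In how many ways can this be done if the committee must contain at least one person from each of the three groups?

1559

With no constraint there are C(13,7) = 1716 possible selections.
Subtract selections that omit an entire group: no chemists → C(9,7) = 36; no physicists → C(7,7) = 1; no geologists → C(10,7) = 120.
Add back selections omitting two groups (i.e. drawn from a single group): C(4,7) + C(6,7) + C(3,7) = 0.
By inclusion–exclusion: 1716 − 157 + 0 = 1559.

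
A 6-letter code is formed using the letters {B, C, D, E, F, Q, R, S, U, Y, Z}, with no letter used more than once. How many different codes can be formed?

332640

Choose and order 6 of the 11 symbols: the first letter has 11 options, the next 10, and so on down to 6.
11 × 10 × 9 × 8 × 7 × 6 = 332640.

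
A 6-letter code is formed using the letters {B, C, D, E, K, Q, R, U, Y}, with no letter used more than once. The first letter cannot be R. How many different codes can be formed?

The first letter has 9−1 = 8 choices (anything except R).
The remaining 5 letters are filled from the other 8 symbols without repetition: 8 × 7 × 6 × 5 × 4 = 6720.
Total: 8 × 6720 = 53760.

53760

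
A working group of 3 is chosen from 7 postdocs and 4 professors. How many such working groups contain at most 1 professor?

119

Split by how many professors are chosen (0 through 1).
Sum: C(4,0)·C(7,3) + C(4,1)·C(7,2) = 35 + 84 = 119.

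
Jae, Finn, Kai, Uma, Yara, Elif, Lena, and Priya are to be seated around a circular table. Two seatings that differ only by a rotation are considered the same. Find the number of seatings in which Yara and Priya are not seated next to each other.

3600

Without the restriction there are (7)! = 5040 seatings.
Seatings with Yara beside Priya: treat them as a block with 2 internal orders, giving 2 × (6)! = 1440.
Subtracting, 5040 − 1440 = 3600.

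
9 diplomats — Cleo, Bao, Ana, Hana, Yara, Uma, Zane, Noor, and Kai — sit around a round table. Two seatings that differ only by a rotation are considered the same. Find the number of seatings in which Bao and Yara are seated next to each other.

Treat {Bao, Yara} as one unit (2 internal orders) and seat the resulting 8 units around the table: (7)! circular arrangements.
So 2 × (7)! = 2 × 5040 = 10080.

10080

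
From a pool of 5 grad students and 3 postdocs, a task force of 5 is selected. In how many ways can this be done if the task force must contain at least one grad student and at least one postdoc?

55

With no constraint there are C(8,5) = 56 possible selections.
Subtract selections that omit an entire group: no grad students → C(3,5) = 0; no postdocs → C(5,5) = 1.
Both groups omitted at once is impossible, so 56 − 1 = 55.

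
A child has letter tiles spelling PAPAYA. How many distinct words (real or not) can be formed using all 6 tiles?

60

PAPAYA has 6 letters with A appearing 3 times and P appearing twice.
So there are 6! / (3!·2!) = 60 distinguishable arrangements.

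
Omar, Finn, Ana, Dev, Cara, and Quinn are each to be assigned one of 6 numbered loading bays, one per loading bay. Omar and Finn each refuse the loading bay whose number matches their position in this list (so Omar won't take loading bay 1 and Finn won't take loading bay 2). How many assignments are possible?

Let Aᵢ (for i ∈ {1, 2}) be the placements that put person i in their forbidden loading bay. Any j of these fix j positions, leaving (6−j)! ways to fill the rest, and there are C(2,j) ways to pick which j.
By inclusion–exclusion, the number of valid placements is Σ_{j=0}^{2} (−1)^j C(2,j)·(6−j)!.
Computing: 720 − 240 + 24 = 504.

504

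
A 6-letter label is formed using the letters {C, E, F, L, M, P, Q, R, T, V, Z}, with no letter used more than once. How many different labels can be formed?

This is a permutation of 6 out of 11: P(11,6) = 11!/5!.
11 × 10 × 9 × 8 × 7 × 6 = 332640.

332640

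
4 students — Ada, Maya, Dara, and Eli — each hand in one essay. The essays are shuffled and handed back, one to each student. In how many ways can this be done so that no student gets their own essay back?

9

Let Aᵢ be the assignments in which student i gets their own essay. We want the size of the complement of A₁∪…∪A_4.
By inclusion–exclusion this is Σ_{j=0}^{4} (−1)^j C(4,j)·(4−j)!.
Computing: 24 − 24 + 12 − 4 + 1 = 9.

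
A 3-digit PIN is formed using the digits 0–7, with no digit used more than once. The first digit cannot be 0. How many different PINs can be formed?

The first digit has 8−1 = 7 choices (anything except 0).
The remaining 2 digits are filled from the other 7 symbols without repetition: 7 × 6 = 42.
Total: 7 × 42 = 294.

294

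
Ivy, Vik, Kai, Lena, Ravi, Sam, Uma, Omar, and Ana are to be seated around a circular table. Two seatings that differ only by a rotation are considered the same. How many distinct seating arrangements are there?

Fix one person's seat to break rotational symmetry; the remaining 8 people can be arranged in (8)! = 40320 ways.

40320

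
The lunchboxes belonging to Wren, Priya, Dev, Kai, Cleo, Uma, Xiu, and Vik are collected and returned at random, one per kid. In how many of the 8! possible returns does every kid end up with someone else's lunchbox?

This is the derangement count D_8: permutations of 8 items with no fixed point.
By inclusion–exclusion this is Σ_{j=0}^{8} (−1)^j C(8,j)·(8−j)!.
Computing: 40320 − 40320 + 20160 − 6720 + 1680 − 336 + 56 − 8 + 1 = 14833.

14833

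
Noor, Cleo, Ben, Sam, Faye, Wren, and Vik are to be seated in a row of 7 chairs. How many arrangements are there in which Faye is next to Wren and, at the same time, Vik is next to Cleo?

480

Treat {Faye,Wren} as one block (2 orders) and {Vik,Cleo} as another (2 orders).
That leaves 5 units to arrange: 2 × 2 × 5! = 4 × 120 = 480.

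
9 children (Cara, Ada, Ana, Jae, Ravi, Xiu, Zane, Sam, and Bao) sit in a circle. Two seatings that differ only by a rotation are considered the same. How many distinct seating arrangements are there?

Fix one person's seat to break rotational symmetry; the remaining 8 people can be arranged in (8)! = 40320 ways.

40320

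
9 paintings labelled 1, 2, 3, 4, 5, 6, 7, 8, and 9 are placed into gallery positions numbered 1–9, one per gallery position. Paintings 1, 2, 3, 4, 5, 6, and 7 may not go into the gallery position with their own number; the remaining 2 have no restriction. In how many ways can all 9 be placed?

Let Aᵢ (for 1 ≤ i ≤ 7) be the placements that put painting i in its forbidden gallery position. Any j of these fix j positions, leaving (9−j)! ways to fill the rest, and there are C(7,j) ways to pick which j.
By inclusion–exclusion, the number of valid placements is Σ_{j=0}^{7} (−1)^j C(7,j)·(9−j)!.
Computing: 362880 − 282240 + 105840 − 25200 + 4200 − 504 + 42 − 2 = 165016.

165016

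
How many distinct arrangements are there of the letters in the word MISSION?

1260

MISSION has 7 letters with I appearing twice and S appearing twice.
The number of distinct arrangements is 7!/(2!·2!) = 5040/4 = 1260.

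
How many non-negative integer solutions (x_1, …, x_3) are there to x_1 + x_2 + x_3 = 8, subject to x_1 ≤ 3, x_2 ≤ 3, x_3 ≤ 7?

Ignoring the caps, the number of non-negative solutions to x_1+…+x_3 = 8 is C(10,2) = 45.
Subtract solutions that violate a single cap (substitute x_i' = x_i − (cap_i+1)): x_1 ≥ 4 gives C(6,2) = 15; x_2 ≥ 4 gives C(6,2) = 15; x_3 ≥ 8 gives C(2,2) = 1. Together 31.
Add back pairs where two caps are both exceeded: 1 + 0 + 0 = 1.
By inclusion–exclusion the count is 45 − 31 + 1 = 15.

15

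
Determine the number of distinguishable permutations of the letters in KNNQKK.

60

Letter multiplicities in KNNQKK: K×3, N×2, Q×1.
Dividing 6! = 720 by 3!·2! = 12 for the repeated letters gives 60.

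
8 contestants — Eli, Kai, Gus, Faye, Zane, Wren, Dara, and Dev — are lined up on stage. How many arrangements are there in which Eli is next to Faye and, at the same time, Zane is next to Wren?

2880

Treat {Eli,Faye} as one block (2 orders) and {Zane,Wren} as another (2 orders).
That leaves 6 units to arrange: 2 × 2 × 6! = 4 × 720 = 2880.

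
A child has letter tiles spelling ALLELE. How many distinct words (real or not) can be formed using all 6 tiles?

60

ALLELE has 6 letters with E appearing twice and L appearing 3 times.
Dividing 6! = 720 by 3!·2! = 12 for the repeated letters gives 60.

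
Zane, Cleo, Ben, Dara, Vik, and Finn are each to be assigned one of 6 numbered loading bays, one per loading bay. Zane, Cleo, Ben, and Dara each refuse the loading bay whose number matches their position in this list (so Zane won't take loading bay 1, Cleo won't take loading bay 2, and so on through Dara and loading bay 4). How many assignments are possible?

362

Let Aᵢ (for 1 ≤ i ≤ 4) be the placements that put person i in their forbidden loading bay. Any j of these fix j positions, leaving (6−j)! ways to fill the rest, and there are C(4,j) ways to pick which j.
By inclusion–exclusion, the number of valid placements is Σ_{j=0}^{4} (−1)^j C(4,j)·(6−j)!.
Computing: 720 − 480 + 144 − 24 + 2 = 362.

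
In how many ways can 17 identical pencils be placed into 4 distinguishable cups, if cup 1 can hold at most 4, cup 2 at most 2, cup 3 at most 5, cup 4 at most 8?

10

Without the upper bounds there are C(20,3) = 1140 ways to split 17 among 4 cups.
Subtract solutions that violate a single cap (substitute x_i' = x_i − (cap_i+1)): x_1 ≥ 5 gives C(15,3) = 455; x_2 ≥ 3 gives C(17,3) = 680; x_3 ≥ 6 gives C(14,3) = 364; x_4 ≥ 9 gives C(11,3) = 165. Together 1664.
Add back pairs where two caps are both exceeded: 220 + 84 + 20 + 165 + 56 + 10 = 555.
Subtract triples: 20 + 1 + 0 + 0 = 21.
By inclusion–exclusion the count is 1140 − 1664 + 555 − 21 = 10.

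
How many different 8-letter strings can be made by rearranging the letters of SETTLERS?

5040

SETTLERS has 8 letters with E appearing twice, S appearing twice, and T appearing twice.
Dividing 8! = 40320 by 2!·2!·2! = 8 for the repeated letters gives 5040.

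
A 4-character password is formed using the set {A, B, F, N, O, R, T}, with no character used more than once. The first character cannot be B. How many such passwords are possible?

720

The first character has 7−1 = 6 choices (anything except B).
The remaining 3 characters are filled from the other 6 symbols without repetition: 6 × 5 × 4 = 120.
Total: 6 × 120 = 720.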